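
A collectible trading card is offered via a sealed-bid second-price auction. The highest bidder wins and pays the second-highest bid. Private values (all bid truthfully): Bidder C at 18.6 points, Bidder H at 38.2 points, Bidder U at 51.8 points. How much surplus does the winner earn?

Sorted high to low: Bidder U 51.8 points > Bidder H 38.2 points > Bidder C 18.6 points.
Bidder U wins with the top bid and pays the second-highest, 38.2 points.
Surplus = 51.8 points − 38.2 points = 13.6 points.

Surplus = 13.6 points.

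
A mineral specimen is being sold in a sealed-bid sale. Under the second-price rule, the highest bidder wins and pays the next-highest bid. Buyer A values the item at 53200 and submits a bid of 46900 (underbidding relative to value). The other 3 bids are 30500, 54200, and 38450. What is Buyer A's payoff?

Highest competing bid: 54200.
Buyer A's bid 46900 is not the highest, so Buyer A loses, pays nothing, and earns zero payoff.

Buyer A's payoff: 0.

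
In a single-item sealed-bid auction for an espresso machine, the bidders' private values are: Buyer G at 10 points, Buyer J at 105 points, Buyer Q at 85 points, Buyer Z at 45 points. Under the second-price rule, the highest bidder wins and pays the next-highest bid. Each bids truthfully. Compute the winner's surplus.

20 points

Sorted high to low: Buyer J 105 points > Buyer Q 85 points > Buyer Z 45 points > Buyer G 10 points.
Buyer J wins with the top bid and pays the second-highest, 85 points.
Surplus = 105 points − 85 points = 20 points.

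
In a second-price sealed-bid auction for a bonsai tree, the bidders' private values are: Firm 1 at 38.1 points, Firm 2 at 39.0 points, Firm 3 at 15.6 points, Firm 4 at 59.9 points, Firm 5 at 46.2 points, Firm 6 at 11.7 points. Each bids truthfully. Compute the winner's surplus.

Surplus = 13.7 points.

Bids in descending order: Firm 4 59.9 points; Firm 5 46.2 points; Firm 2 39.0 points; Firm 1 38.1 points; Firm 3 15.6 points; Firm 6 11.7 points.
Firm 4 wins with the top bid and pays the second-highest, 46.2 points.
Surplus = 59.9 points − 46.2 points = 13.7 points.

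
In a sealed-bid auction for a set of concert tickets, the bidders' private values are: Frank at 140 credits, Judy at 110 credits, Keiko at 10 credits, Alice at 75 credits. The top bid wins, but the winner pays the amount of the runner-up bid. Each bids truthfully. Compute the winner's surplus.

Ordered from highest: Frank 140 credits, then Judy 110 credits, then Alice 75 credits, then Keiko 10 credits.
Frank wins with the top bid and pays the second-highest, 110 credits.
Surplus = 140 credits − 110 credits = 30 credits.

Surplus = 30 credits.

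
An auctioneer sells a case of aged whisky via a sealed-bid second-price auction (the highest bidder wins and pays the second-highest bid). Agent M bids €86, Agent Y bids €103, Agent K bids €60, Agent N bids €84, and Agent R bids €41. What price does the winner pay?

Ordered from highest: Agent Y €103; Agent M €86; Agent N €84; Agent K €60; Agent R €41.
Agent Y is the highest bidder, so Agent Y wins.
Under the second-price rule, the price is the second-highest bid: €86.

The winner pays €86.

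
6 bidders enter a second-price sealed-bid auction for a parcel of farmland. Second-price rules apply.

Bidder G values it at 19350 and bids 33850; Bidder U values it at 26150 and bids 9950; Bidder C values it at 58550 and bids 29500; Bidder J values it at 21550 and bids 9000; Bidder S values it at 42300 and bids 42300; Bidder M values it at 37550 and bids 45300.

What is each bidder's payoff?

Sorted high to low: Bidder M 45300; Bidder S 42300; Bidder G 33850; Bidder C 29500; Bidder U 9950; Bidder J 9000.
Bidder M has the top bid and wins; the price is the second-highest bid, 42300.
Bidder M's payoff = 37550 − 42300 = -4750. All other bidders lose, so their payoff is 0.

Payoffs: Bidder G 0, Bidder U 0, Bidder C 0, Bidder J 0, Bidder S 0, Bidder M -4750.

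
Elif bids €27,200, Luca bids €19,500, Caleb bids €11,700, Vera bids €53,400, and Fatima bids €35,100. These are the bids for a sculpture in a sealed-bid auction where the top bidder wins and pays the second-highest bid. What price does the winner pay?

Price paid: €35,100.

Ordered from highest: Vera €53,400; Fatima €35,100; Elif €27,200; Luca €19,500; Caleb €11,700.
Vera is the highest bidder, so Vera wins.
Under the second-price rule, the price is the second-highest bid: €35,100.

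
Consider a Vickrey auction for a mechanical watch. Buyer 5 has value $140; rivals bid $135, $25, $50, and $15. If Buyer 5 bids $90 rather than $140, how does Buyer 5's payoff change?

-$5

The highest competing bid is $135.
Bidding truthfully at $140: Buyer 5 has the top bid, wins, and pays the second-highest bid $135. Payoff = $140 − $135 = $5.
Bidding $90: the top bid is $135 (a rival), so Buyer 5 loses. Payoff = $0.
Change = $0 − $5 = -$5.
This is the dominant-strategy logic: truthful bidding weakly beats any alternative.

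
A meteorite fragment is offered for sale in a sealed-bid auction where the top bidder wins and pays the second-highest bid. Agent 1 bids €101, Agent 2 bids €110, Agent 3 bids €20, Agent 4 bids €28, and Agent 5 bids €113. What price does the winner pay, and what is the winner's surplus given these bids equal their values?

Ordered from highest: Agent 5 €113 > Agent 2 €110 > Agent 1 €101 > Agent 4 €28 > Agent 3 €20.
Agent 5 is the highest bidder, so Agent 5 wins.
Under the second-price rule, the price is the second-highest bid: €110.
Surplus = €113 − €110 = €3.

Price €110; surplus €3.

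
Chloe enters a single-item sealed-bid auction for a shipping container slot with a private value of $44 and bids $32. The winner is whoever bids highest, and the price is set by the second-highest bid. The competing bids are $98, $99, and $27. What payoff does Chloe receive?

Highest competing bid: $99.
Chloe's bid $32 is not the highest, so Chloe loses, pays nothing, and earns zero payoff.

Chloe's payoff: $0.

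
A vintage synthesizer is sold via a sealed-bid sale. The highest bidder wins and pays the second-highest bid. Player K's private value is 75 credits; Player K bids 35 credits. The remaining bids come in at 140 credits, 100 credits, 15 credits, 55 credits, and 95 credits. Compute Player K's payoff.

Player K's payoff: 0 credits.

Highest competing bid: 140 credits.
Player K's bid 35 credits is not the highest, so Player K loses, pays nothing, and earns zero payoff.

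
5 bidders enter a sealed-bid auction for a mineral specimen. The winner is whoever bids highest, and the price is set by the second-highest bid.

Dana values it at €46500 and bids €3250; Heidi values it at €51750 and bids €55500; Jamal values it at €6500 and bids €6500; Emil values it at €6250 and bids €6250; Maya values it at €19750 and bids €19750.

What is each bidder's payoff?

Bids in descending order: Heidi €55500; Maya €19750; Jamal €6500; Emil €6250; Dana €3250.
Heidi has the top bid and wins; the price is the second-highest bid, €19750.
Heidi's payoff = €51750 − €19750 = €32000. All other bidders lose, so their payoff is 0.

Dana €0, Heidi €32000, Jamal €0, Emil €0, Maya €0.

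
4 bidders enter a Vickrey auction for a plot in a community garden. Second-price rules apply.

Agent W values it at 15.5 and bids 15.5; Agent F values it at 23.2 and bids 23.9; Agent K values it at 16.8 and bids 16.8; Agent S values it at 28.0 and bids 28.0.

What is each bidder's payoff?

Agent W 0.0, Agent F 0.0, Agent K 0.0, Agent S 4.1.

Bids in descending order: Agent S 28.0; Agent F 23.9; Agent K 16.8; Agent W 15.5.
Agent S has the top bid and wins; the price is the second-highest bid, 23.9.
Agent S's payoff = 28.0 − 23.9 = 4.1. All other bidders lose, so their payoff is 0.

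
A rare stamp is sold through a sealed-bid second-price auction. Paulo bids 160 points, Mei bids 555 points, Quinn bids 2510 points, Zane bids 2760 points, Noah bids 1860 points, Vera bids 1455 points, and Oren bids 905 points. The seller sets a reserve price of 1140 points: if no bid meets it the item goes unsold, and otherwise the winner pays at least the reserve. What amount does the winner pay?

Sorted high to low: Zane 2760 points > Quinn 2510 points > Noah 1860 points > Vera 1455 points > Oren 905 points > Mei 555 points > Paulo 160 points.
Zane has the highest bid, so Zane wins.
The second-highest bid is 2510 points, which exceeds the reserve, so that sets the price.

2510 points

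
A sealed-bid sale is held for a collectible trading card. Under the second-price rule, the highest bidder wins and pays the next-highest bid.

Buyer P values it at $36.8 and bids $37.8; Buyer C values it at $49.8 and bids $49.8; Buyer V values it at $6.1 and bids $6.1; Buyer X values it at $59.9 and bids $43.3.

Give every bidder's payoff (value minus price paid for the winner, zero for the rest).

Payoffs: Buyer P $0.0, Buyer C $6.5, Buyer V $0.0, Buyer X $0.0.

Sorted high to low: Buyer C $49.8 > Buyer X $43.3 > Buyer P $37.8 > Buyer V $6.1.
Buyer C has the top bid and wins; the price is the second-highest bid, $43.3.
Buyer C's payoff = $49.8 − $43.3 = $6.5. All other bidders lose, so their payoff is 0.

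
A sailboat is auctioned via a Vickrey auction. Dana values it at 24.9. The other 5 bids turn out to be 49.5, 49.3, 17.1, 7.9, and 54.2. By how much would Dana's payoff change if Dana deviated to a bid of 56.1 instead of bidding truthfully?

The highest competing bid is 54.2.
Bidding truthfully at 24.9: the top bid is 54.2 (a rival), so Dana loses. Payoff = 0.0.
Bidding 56.1: Dana has the top bid, wins, and pays the second-highest bid 54.2. Payoff = 24.9 − 54.2 = -29.3.
Change = -29.3 − 0.0 = -29.3.

Change in payoff: -29.3.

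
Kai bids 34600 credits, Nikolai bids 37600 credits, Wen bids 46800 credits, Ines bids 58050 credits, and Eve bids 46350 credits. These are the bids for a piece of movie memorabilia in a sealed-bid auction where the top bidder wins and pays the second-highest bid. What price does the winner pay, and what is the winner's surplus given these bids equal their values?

Bids in descending order: Ines 58050 credits; Wen 46800 credits; Eve 46350 credits; Nikolai 37600 credits; Kai 34600 credits.
Ines is the highest bidder, so Ines wins.
Under the second-price rule, the price is the second-highest bid: 46800 credits.
Surplus = 58050 credits − 46800 credits = 11250 credits.

Price 46800 credits; surplus 11250 credits.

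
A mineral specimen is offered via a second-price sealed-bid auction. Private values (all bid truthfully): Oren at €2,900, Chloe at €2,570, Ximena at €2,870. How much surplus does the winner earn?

Winner's surplus: €30.

Ordered from highest: Oren €2,900; Ximena €2,870; Chloe €2,570.
Oren wins with the top bid and pays the second-highest, €2,870.
Surplus = €2,900 − €2,870 = €30.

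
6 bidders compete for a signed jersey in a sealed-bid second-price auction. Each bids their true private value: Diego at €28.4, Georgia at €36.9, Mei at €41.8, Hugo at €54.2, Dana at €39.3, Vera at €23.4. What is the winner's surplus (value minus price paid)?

€12.4

Sorted high to low: Hugo €54.2 > Mei €41.8 > Dana €39.3 > Georgia €36.9 > Diego €28.4 > Vera €23.4.
Hugo wins with the top bid and pays the second-highest, €41.8.
Surplus = €54.2 − €41.8 = €12.4.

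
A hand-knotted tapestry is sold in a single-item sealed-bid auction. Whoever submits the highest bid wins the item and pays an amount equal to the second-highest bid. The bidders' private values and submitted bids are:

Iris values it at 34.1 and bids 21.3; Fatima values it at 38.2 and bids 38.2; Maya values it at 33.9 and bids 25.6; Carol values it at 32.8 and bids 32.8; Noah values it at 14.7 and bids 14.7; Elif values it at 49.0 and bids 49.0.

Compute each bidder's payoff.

Iris 0.0, Fatima 0.0, Maya 0.0, Carol 0.0, Noah 0.0, Elif 10.8.

Bids in descending order: Elif 49.0; Fatima 38.2; Carol 32.8; Maya 25.6; Iris 21.3; Noah 14.7.
Elif has the top bid and wins; the price is the second-highest bid, 38.2.
Elif's payoff = 49.0 − 38.2 = 10.8. All other bidders lose, so their payoff is 0.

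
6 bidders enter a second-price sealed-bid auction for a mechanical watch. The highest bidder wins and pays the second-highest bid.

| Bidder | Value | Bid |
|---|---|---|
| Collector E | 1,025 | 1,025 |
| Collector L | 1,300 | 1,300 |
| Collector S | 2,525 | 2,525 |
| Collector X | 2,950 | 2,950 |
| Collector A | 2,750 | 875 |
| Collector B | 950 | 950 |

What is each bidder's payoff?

Bids in descending order: Collector X 2,950; Collector S 2,525; Collector L 1,300; Collector E 1,025; Collector B 950; Collector A 875.
Collector X has the top bid and wins; the price is the second-highest bid, 2,525.
Collector X's payoff = 2,950 − 2,525 = 425. All other bidders lose, so their payoff is 0.

Payoffs: Collector E 0, Collector L 0, Collector S 0, Collector X 425, Collector A 0, Collector B 0.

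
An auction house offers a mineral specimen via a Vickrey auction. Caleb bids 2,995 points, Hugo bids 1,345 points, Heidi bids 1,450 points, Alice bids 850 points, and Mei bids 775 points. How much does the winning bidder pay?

Ordered from highest: Caleb 2,995 points; Heidi 1,450 points; Hugo 1,345 points; Alice 850 points; Mei 775 points.
Caleb has the highest bid, so Caleb wins.
The second-highest bid is 1,450 points, so that is what Caleb pays.

The winner pays 1,450 points.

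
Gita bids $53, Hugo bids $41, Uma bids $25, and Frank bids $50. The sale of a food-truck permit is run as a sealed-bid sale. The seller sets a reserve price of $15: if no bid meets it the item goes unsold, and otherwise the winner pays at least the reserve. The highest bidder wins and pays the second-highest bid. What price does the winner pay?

Price paid: $50.

Bids in descending order: Gita $53; Frank $50; Hugo $41; Uma $25.
Gita has the highest bid, so Gita wins.
The second-highest bid is $50, which exceeds the reserve, so that sets the price.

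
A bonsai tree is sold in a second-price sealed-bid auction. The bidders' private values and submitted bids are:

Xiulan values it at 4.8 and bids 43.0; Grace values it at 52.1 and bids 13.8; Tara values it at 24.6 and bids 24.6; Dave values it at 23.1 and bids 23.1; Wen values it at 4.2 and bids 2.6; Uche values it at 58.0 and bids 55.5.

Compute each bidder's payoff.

Sorted high to low: Uche 55.5, then Xiulan 43.0, then Tara 24.6, then Dave 23.1, then Grace 13.8, then Wen 2.6.
Uche has the top bid and wins; the price is the second-highest bid, 43.0.
Uche's payoff = 58.0 − 43.0 = 15.0. All other bidders lose, so their payoff is 0.

Payoffs: Xiulan 0.0, Grace 0.0, Tara 0.0, Dave 0.0, Wen 0.0, Uche 15.0.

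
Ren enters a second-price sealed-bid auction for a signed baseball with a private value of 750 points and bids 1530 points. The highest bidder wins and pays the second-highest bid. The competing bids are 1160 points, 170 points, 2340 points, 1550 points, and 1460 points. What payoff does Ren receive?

Highest competing bid: 2340 points.
Ren's bid 1530 points is not the highest, so Ren loses, pays nothing, and earns zero payoff.

0 points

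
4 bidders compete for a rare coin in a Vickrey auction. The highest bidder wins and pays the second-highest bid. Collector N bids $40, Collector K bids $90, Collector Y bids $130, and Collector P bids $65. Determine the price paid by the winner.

Ordered from highest: Collector Y $130, then Collector K $90, then Collector P $65, then Collector N $40.
Collector Y has the highest bid, so Collector Y wins.
The second-highest bid is $90, so that is what Collector Y pays.

Price paid: $90.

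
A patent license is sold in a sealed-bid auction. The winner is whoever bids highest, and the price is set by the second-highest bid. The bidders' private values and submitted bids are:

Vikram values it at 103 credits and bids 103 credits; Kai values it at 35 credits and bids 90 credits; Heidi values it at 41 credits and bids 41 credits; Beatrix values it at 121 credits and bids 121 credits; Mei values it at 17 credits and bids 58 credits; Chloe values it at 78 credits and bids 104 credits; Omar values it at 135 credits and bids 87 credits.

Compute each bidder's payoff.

Sorted high to low: Beatrix 121 credits, then Chloe 104 credits, then Vikram 103 credits, then Kai 90 credits, then Omar 87 credits, then Mei 58 credits, then Heidi 41 credits.
Beatrix has the top bid and wins; the price is the second-highest bid, 104 credits.
Beatrix's payoff = 121 credits − 104 credits = 17 credits. All other bidders lose, so their payoff is 0.

Vikram 0 credits, Kai 0 credits, Heidi 0 credits, Beatrix 17 credits, Mei 0 credits, Chloe 0 credits, Omar 0 credits.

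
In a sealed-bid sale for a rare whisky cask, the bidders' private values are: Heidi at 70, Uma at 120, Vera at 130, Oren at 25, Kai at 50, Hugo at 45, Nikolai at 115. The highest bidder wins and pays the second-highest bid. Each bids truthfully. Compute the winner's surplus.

10

Ranking the bids: Vera 130 > Uma 120 > Nikolai 115 > Heidi 70 > Kai 50 > Hugo 45 > Oren 25.
Vera wins with the top bid and pays the second-highest, 120.
Surplus = 130 − 120 = 10.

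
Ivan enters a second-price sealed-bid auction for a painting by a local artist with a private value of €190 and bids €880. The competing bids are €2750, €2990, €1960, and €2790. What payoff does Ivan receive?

€0

Highest competing bid: €2990.
Ivan's bid €880 is not the highest, so Ivan loses, pays nothing, and earns zero payoff.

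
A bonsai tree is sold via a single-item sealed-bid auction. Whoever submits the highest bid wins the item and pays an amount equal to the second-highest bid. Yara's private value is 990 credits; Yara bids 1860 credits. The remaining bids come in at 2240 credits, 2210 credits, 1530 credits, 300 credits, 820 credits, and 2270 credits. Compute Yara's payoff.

Highest competing bid: 2270 credits.
Yara's bid 1860 credits is not the highest, so Yara loses, pays nothing, and earns zero payoff.

0 credits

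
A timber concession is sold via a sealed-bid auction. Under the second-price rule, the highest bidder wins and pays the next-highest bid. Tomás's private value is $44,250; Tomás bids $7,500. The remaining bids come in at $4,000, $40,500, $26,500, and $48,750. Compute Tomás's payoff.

Highest competing bid: $48,750.
Tomás's bid $7,500 is not the highest, so Tomás loses, pays nothing, and earns zero payoff.

Tomás's payoff: $0.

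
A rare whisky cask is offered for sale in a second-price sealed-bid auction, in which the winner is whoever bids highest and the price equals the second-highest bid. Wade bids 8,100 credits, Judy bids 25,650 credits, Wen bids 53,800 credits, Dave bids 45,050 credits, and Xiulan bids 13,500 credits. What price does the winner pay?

Bids in descending order: Wen 53,800 credits > Dave 45,050 credits > Judy 25,650 credits > Xiulan 13,500 credits > Wade 8,100 credits.
Wen is the highest bidder, so Wen wins.
Under the second-price rule, the price is the second-highest bid: 45,050 credits.

Price paid: 45,050 credits.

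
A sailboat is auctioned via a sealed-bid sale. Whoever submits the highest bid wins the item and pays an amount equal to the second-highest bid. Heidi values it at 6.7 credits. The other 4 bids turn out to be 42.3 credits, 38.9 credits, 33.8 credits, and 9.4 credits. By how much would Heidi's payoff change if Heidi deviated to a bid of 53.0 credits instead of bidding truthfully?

The highest competing bid is 42.3 credits.
Bidding truthfully at 6.7 credits: the top bid is 42.3 credits (a rival), so Heidi loses. Payoff = 0.0 credits.
Bidding 53.0 credits: Heidi has the top bid, wins, and pays the second-highest bid 42.3 credits. Payoff = 6.7 credits − 42.3 credits = -35.6 credits.
Change = -35.6 credits − 0.0 credits = -35.6 credits.

-35.6 credits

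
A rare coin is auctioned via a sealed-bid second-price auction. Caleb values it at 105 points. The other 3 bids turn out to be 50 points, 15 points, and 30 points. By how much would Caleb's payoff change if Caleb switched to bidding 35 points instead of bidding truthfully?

-55 points

The highest competing bid is 50 points.
Bidding truthfully at 105 points: Caleb has the top bid, wins, and pays the second-highest bid 50 points. Payoff = 105 points − 50 points = 55 points.
Bidding 35 points: the top bid is 50 points (a rival), so Caleb loses. Payoff = 0 points.
Change = 0 points − 55 points = -55 points.
Deviating from a truthful bid can only lose payoff in a second-price auction — never gain.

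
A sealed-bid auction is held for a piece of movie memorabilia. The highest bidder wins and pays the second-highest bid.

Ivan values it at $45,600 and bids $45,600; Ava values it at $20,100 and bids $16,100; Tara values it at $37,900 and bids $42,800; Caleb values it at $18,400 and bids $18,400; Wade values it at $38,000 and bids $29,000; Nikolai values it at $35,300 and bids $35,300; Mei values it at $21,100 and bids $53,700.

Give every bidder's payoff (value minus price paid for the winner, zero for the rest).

Ivan $0, Ava $0, Tara $0, Caleb $0, Wade $0, Nikolai $0, Mei -$24,500.

Ranking the bids: Mei $53,700 > Ivan $45,600 > Tara $42,800 > Nikolai $35,300 > Wade $29,000 > Caleb $18,400 > Ava $16,100.
Mei has the top bid and wins; the price is the second-highest bid, $45,600.
Mei's payoff = $21,100 − $45,600 = -$24,500. All other bidders lose, so their payoff is 0.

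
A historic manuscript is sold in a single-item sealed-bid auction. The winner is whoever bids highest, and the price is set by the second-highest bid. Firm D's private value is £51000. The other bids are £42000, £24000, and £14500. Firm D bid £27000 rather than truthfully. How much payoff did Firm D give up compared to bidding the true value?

£9000

The highest competing bid is £42000.
Bidding truthfully at £51000: Firm D has the top bid, wins, and pays the second-highest bid £42000. Payoff = £51000 − £42000 = £9000.
Bidding £27000: the top bid is £42000 (a rival), so Firm D loses. Payoff = £0.
Regret = truthful payoff − actual payoff = £9000 − £0 = £9000.
Deviating from a truthful bid can only lose payoff in a second-price auction — never gain.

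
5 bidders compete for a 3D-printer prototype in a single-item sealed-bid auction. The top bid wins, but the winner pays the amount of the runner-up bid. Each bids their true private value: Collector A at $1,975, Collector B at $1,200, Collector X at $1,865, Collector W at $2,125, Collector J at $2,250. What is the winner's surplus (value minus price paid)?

$125

Ranking the bids: Collector J $2,250 > Collector W $2,125 > Collector A $1,975 > Collector X $1,865 > Collector B $1,200.
Collector J wins with the top bid and pays the second-highest, $2,125.
Surplus = $2,250 − $2,125 = $125.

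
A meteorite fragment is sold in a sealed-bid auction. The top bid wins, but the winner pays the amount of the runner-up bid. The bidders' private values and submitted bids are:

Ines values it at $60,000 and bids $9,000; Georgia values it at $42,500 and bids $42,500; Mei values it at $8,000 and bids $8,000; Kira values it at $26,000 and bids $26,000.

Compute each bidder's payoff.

Payoffs: Ines $0, Georgia $16,500, Mei $0, Kira $0.

Sorted high to low: Georgia $42,500; Kira $26,000; Ines $9,000; Mei $8,000.
Georgia has the top bid and wins; the price is the second-highest bid, $26,000.
Georgia's payoff = $42,500 − $26,000 = $16,500. All other bidders lose, so their payoff is 0.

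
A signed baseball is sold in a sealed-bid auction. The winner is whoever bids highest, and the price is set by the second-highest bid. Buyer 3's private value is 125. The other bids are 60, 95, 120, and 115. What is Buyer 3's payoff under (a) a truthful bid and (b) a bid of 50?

The highest competing bid is 120.
Bidding truthfully at 125: Buyer 3 has the top bid, wins, and pays the second-highest bid 120. Payoff = 125 − 120 = 5.
Bidding 50: the top bid is 120 (a rival), so Buyer 3 loses. Payoff = 0.
This is the dominant-strategy logic: truthful bidding weakly beats any alternative.

Truthful: 5; alternative: 0.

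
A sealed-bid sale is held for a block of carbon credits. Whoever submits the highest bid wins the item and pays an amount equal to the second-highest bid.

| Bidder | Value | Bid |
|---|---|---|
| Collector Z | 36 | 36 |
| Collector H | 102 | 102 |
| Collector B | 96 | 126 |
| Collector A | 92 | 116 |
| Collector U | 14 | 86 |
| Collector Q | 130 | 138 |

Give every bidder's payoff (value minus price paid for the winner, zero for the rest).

Collector Z 0, Collector H 0, Collector B 0, Collector A 0, Collector U 0, Collector Q 4.

Sorted high to low: Collector Q 138; Collector B 126; Collector A 116; Collector H 102; Collector U 86; Collector Z 36.
Collector Q has the top bid and wins; the price is the second-highest bid, 126.
Collector Q's payoff = 130 − 126 = 4. All other bidders lose, so their payoff is 0.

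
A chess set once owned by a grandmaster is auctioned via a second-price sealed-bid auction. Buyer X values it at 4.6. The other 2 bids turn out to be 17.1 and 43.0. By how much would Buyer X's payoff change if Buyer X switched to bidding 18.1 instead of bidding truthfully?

The highest competing bid is 43.0.
Bidding truthfully at 4.6: the top bid is 43.0 (a rival), so Buyer X loses. Payoff = 0.0.
Bidding 18.1: the top bid is 43.0 (a rival), so Buyer X loses. Payoff = 0.0.
Change = 0.0 − 0.0 = 0.0.
The bid only affects whether you win, not the price — here both bids land on the same side of the top rival bid, so the deviation is payoff-neutral.

Change in payoff: 0.0.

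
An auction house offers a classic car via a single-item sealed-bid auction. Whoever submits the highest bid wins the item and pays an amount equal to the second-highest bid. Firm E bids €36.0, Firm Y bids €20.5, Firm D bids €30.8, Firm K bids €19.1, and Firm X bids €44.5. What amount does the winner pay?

Price paid: €36.0.

Bids in descending order: Firm X €44.5, then Firm E €36.0, then Firm D €30.8, then Firm Y €20.5, then Firm K €19.1.
Firm X has the highest bid, so Firm X wins.
The second-highest bid is €36.0, so that is what Firm X pays.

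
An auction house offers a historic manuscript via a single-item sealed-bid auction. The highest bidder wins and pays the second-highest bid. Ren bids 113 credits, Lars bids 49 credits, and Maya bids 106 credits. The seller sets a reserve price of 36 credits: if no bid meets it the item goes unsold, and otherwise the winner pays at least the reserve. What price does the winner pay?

Price paid: 106 credits.

Sorted high to low: Ren 113 credits, then Maya 106 credits, then Lars 49 credits.
Ren has the highest bid, so Ren wins.
The second-highest bid is 106 credits, which exceeds the reserve, so that sets the price.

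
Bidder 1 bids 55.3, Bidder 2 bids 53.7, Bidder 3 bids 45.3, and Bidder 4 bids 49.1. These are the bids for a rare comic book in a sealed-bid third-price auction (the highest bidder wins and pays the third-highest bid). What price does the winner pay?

49.1

Ranking the bids: Bidder 1 55.3, then Bidder 2 53.7, then Bidder 4 49.1, then Bidder 3 45.3.
Bidder 1 is the highest bidder, so Bidder 1 wins.
Under the third-price rule, the price is the third-highest bid: 49.1.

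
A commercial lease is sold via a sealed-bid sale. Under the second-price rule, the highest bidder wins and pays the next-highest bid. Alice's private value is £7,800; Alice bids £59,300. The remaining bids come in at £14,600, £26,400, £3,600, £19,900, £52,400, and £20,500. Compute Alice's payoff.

Highest competing bid: £52,400.
Alice's bid £59,300 is the highest overall, so Alice wins and pays the second-highest bid, £52,400.
Payoff = value − price = £7,800 − £52,400 = -£44,600.
Overbidding won the item at a price above value — truthful bidding would have avoided this loss.

Alice's payoff: -£44,600.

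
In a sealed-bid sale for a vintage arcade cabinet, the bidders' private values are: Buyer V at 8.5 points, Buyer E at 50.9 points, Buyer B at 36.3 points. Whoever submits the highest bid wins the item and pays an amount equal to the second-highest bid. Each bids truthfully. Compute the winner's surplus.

Ranking the bids: Buyer E 50.9 points; Buyer B 36.3 points; Buyer V 8.5 points.
Buyer E wins with the top bid and pays the second-highest, 36.3 points.
Surplus = 50.9 points − 36.3 points = 14.6 points.

14.6 points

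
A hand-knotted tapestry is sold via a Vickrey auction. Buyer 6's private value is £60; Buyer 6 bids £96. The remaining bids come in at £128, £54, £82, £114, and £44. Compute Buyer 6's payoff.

Highest competing bid: £128.
Buyer 6's bid £96 is not the highest, so Buyer 6 loses, pays nothing, and earns zero payoff.

The bidder's payoff: £0.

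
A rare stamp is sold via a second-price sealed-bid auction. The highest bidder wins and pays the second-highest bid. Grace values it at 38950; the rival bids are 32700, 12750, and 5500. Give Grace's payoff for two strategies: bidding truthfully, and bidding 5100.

The highest competing bid is 32700.
Bidding truthfully at 38950: Grace has the top bid, wins, and pays the second-highest bid 32700. Payoff = 38950 − 32700 = 6250.
Bidding 5100: the top bid is 32700 (a rival), so Grace loses. Payoff = 0.

(a) 6250  (b) 0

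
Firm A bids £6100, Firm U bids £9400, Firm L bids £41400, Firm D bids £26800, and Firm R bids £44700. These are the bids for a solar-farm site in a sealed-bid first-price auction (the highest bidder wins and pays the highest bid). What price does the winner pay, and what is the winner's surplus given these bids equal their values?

Sorted high to low: Firm R £44700; Firm L £41400; Firm D £26800; Firm U £9400; Firm A £6100.
Firm R is the highest bidder, so Firm R wins.
Under the first-price rule, the price is the highest bid: £44700.
Surplus = £44700 − £44700 = £0.

Price £44700; surplus £0.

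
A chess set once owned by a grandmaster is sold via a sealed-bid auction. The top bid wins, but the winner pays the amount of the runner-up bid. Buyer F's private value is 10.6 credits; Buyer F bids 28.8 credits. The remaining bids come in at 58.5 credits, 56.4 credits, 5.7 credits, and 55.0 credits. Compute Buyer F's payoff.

Highest competing bid: 58.5 credits.
Buyer F's bid 28.8 credits is not the highest, so Buyer F loses, pays nothing, and earns zero payoff.

Payoff = 0.0 credits.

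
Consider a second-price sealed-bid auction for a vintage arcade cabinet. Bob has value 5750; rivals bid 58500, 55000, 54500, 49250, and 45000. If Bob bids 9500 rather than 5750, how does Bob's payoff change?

The highest competing bid is 58500.
Bidding truthfully at 5750: the top bid is 58500 (a rival), so Bob loses. Payoff = 0.
Bidding 9500: the top bid is 58500 (a rival), so Bob loses. Payoff = 0.
Change = 0 − 0 = 0.
The bid only affects whether you win, not the price — here both bids land on the same side of the top rival bid, so the deviation is payoff-neutral.

Change in payoff: 0.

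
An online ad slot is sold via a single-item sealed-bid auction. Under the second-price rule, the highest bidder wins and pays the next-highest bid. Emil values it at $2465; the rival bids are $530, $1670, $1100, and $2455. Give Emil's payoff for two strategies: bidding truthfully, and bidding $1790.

Truthful: $10; alternative: $0.

The highest competing bid is $2455.
Bidding truthfully at $2465: Emil has the top bid, wins, and pays the second-highest bid $2455. Payoff = $2465 − $2455 = $10.
Bidding $1790: the top bid is $2455 (a rival), so Emil loses. Payoff = $0.
Deviating from a truthful bid can only lose payoff in a second-price auction — never gain.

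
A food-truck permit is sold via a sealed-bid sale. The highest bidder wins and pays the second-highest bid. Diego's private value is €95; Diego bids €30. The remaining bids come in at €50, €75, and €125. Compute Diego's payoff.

Payoff = €0.

Highest competing bid: €125.
Diego's bid €30 is not the highest, so Diego loses, pays nothing, and earns zero payoff.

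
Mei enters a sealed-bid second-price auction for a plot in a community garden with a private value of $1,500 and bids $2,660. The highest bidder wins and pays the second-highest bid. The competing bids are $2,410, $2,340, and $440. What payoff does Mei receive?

Payoff = -$910.

Highest competing bid: $2,410.
Mei's bid $2,660 is the highest overall, so Mei wins and pays the second-highest bid, $2,410.
Payoff = value − price = $1,500 − $2,410 = -$910.
Overbidding won the item at a price above value — truthful bidding would have avoided this loss.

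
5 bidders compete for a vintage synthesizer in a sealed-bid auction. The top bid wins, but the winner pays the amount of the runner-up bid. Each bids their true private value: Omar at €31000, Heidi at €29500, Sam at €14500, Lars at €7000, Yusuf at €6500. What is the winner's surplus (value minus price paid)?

Surplus = €1500.

Bids in descending order: Omar €31000; Heidi €29500; Sam €14500; Lars €7000; Yusuf €6500.
Omar wins with the top bid and pays the second-highest, €29500.
Surplus = €31000 − €29500 = €1500.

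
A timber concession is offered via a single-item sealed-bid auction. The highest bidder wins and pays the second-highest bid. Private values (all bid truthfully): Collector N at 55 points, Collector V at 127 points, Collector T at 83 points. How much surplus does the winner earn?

Surplus = 44 points.

Ordered from highest: Collector V 127 points, then Collector T 83 points, then Collector N 55 points.
Collector V wins with the top bid and pays the second-highest, 83 points.
Surplus = 127 points − 83 points = 44 points.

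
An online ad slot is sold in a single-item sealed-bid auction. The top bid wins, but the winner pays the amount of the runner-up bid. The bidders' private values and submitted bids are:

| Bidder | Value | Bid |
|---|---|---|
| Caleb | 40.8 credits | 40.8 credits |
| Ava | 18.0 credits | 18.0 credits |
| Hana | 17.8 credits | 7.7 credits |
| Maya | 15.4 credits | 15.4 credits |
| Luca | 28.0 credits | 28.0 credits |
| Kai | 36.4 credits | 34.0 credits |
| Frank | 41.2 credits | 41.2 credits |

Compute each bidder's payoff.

Ranking the bids: Frank 41.2 credits, then Caleb 40.8 credits, then Kai 34.0 credits, then Luca 28.0 credits, then Ava 18.0 credits, then Maya 15.4 credits, then Hana 7.7 credits.
Frank has the top bid and wins; the price is the second-highest bid, 40.8 credits.
Frank's payoff = 41.2 credits − 40.8 credits = 0.4 credits. All other bidders lose, so their payoff is 0.

Caleb 0.0 credits, Ava 0.0 credits, Hana 0.0 credits, Maya 0.0 credits, Luca 0.0 credits, Kai 0.0 credits, Frank 0.4 credits.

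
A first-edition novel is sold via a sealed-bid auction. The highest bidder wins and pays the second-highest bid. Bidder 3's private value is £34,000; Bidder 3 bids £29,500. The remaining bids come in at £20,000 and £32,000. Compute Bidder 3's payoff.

Payoff = £0.

Highest competing bid: £32,000.
Bidder 3's bid £29,500 is not the highest, so Bidder 3 loses, pays nothing, and earns zero payoff.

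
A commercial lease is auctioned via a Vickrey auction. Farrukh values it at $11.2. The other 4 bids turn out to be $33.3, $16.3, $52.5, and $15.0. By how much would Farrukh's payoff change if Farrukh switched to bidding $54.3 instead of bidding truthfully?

-$41.3

The highest competing bid is $52.5.
Bidding truthfully at $11.2: the top bid is $52.5 (a rival), so Farrukh loses. Payoff = $0.0.
Bidding $54.3: Farrukh has the top bid, wins, and pays the second-highest bid $52.5. Payoff = $11.2 − $52.5 = -$41.3.
Change = -$41.3 − $0.0 = -$41.3.
Deviating from a truthful bid can only lose payoff in a second-price auction — never gain.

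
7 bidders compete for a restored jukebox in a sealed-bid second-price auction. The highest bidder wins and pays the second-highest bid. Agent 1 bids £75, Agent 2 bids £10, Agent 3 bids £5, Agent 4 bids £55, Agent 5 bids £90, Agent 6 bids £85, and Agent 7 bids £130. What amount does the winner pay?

Price paid: £90.

Sorted high to low: Agent 7 £130; Agent 5 £90; Agent 6 £85; Agent 1 £75; Agent 4 £55; Agent 2 £10; Agent 3 £5.
Agent 7 has the highest bid, so Agent 7 wins.
The second-highest bid is £90, so that is what Agent 7 pays.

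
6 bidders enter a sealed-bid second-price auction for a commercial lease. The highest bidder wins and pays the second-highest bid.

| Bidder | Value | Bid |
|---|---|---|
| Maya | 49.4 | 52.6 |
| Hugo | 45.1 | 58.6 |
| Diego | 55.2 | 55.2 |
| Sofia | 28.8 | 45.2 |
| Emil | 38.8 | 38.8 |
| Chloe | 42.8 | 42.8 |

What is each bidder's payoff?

Maya 0.0, Hugo -10.1, Diego 0.0, Sofia 0.0, Emil 0.0, Chloe 0.0.

Ranking the bids: Hugo 58.6; Diego 55.2; Maya 52.6; Sofia 45.2; Chloe 42.8; Emil 38.8.
Hugo has the top bid and wins; the price is the second-highest bid, 55.2.
Hugo's payoff = 45.1 − 55.2 = -10.1. All other bidders lose, so their payoff is 0.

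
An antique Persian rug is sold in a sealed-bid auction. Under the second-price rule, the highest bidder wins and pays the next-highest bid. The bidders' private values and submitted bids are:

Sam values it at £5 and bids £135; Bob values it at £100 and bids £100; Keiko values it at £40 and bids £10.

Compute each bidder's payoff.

Sam -£95, Bob £0, Keiko £0.

Sorted high to low: Sam £135, then Bob £100, then Keiko £10.
Sam has the top bid and wins; the price is the second-highest bid, £100.
Sam's payoff = £5 − £100 = -£95. All other bidders lose, so their payoff is 0.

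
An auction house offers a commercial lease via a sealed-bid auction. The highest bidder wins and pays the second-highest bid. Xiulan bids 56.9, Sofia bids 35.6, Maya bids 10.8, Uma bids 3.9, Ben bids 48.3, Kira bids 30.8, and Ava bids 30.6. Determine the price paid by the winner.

48.3

Ranking the bids: Xiulan 56.9, then Ben 48.3, then Sofia 35.6, then Kira 30.8, then Ava 30.6, then Maya 10.8, then Uma 3.9.
Xiulan has the highest bid, so Xiulan wins.
The second-highest bid is 48.3, so that is what Xiulan pays.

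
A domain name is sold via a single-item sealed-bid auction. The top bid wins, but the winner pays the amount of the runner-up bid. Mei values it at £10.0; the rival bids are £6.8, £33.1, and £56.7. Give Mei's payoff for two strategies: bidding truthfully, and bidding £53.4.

The highest competing bid is £56.7.
Bidding truthfully at £10.0: the top bid is £56.7 (a rival), so Mei loses. Payoff = £0.0.
Bidding £53.4: the top bid is £56.7 (a rival), so Mei loses. Payoff = £0.0.

(a) £0.0  (b) £0.0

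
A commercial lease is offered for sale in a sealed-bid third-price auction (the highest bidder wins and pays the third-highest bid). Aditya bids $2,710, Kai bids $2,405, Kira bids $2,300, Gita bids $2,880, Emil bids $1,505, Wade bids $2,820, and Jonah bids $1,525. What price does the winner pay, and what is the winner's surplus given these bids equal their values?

Ranking the bids: Gita $2,880 > Wade $2,820 > Aditya $2,710 > Kai $2,405 > Kira $2,300 > Jonah $1,525 > Emil $1,505.
Gita is the highest bidder, so Gita wins.
Under the third-price rule, the price is the third-highest bid: $2,710.
Surplus = $2,880 − $2,710 = $170.

Price $2,710; surplus $170.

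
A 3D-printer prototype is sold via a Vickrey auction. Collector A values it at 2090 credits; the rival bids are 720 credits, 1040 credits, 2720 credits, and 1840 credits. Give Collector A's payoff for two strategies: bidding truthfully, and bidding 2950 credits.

(a) 0 credits  (b) -630 credits

The highest competing bid is 2720 credits.
Bidding truthfully at 2090 credits: the top bid is 2720 credits (a rival), so Collector A loses. Payoff = 0 credits.
Bidding 2950 credits: Collector A has the top bid, wins, and pays the second-highest bid 2720 credits. Payoff = 2090 credits − 2720 credits = -630 credits.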